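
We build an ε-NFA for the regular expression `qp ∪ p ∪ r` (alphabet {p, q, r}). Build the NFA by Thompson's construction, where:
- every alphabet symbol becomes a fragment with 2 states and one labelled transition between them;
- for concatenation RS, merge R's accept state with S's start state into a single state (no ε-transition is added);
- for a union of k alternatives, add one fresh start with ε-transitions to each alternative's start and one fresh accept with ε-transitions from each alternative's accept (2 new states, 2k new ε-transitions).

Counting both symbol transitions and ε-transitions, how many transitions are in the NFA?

By structural recursion:
Each of the 4 symbol leaves contributes 1 transition (1 symbol, 0 ε).
  qp — 2 transitions (2 symbol, 0 ε)
  qp ∪ p ∪ r — 10 transitions (4 symbol, 6 ε)

10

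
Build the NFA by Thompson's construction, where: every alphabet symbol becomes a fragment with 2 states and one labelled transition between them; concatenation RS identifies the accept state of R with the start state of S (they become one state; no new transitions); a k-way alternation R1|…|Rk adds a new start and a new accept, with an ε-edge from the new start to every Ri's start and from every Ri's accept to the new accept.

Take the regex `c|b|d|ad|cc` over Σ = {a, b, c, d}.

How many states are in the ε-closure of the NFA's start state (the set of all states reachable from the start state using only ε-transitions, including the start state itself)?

Work bottom-up. For each fragment F, track |ε-closure(F.start)| and whether F's accept lies in that closure (i.e. whether F accepts ε). A single-symbol fragment has closure size 1 and does not accept ε.
  ad → C equals the left operand's closure size = 1 (its accept is not ε-reachable, so the closure stops there)
  cc → C equals the left operand's closure size = 1 (its accept is not ε-reachable, so the closure stops there)
  c|b|d|ad|cc → C = 1 + 1 + 1 + 1 + 1 + 1 = 6 (the new accept is not ε-reachable since no branch accepts ε)

6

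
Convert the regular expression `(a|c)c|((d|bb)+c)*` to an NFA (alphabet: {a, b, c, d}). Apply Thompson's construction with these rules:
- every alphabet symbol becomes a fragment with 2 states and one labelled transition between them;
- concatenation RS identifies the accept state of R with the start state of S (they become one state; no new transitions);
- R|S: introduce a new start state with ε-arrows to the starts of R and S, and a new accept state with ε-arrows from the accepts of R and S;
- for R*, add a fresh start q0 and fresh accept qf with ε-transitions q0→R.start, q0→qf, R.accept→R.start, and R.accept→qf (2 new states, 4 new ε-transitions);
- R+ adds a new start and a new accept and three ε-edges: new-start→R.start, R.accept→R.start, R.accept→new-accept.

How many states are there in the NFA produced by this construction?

21

Per subexpression:
Each of the 7 symbol leaves contributes a 2-state fragment.
  a|c : 6 states
  (a|c)c : 7 states
  bb : 3 states
  d|bb : 7 states
  (d|bb)+ : 9 states
  (d|bb)+c : 10 states
  ((d|bb)+c)* : 12 states
  (a|c)c|((d|bb)+c)* : 21 states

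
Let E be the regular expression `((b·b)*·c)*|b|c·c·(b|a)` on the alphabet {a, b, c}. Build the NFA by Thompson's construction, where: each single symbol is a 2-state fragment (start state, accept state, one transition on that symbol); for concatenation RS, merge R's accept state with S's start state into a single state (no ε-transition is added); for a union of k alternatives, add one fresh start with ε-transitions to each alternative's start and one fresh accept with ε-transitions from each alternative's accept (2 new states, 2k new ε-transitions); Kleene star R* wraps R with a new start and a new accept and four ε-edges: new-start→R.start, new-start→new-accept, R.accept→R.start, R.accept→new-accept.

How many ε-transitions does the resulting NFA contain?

By structural recursion:
Each of the 8 symbol leaves contributes 0 ε-transitions.
  b·b — 0 ε-transitions
  (b·b)* — 4 ε-transitions
  (b·b)*·c — 4 ε-transitions
  ((b·b)*·c)* — 8 ε-transitions
  b|a — 4 ε-transitions
  c·c·(b|a) — 4 ε-transitions
  ((b·b)*·c)*|b|c·c·(b|a) — 18 ε-transitions

18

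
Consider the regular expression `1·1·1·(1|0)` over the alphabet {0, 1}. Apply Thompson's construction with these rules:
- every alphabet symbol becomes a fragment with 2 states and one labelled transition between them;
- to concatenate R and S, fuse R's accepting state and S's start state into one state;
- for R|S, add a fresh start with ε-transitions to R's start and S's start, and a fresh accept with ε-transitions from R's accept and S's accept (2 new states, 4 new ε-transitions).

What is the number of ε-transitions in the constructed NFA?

Building bottom-up:
Each of the 5 symbol leaves contributes 0 ε-transitions.
  1|0 = 4 ε-transitions
  1·1·1·(1|0) = 4 ε-transitions

4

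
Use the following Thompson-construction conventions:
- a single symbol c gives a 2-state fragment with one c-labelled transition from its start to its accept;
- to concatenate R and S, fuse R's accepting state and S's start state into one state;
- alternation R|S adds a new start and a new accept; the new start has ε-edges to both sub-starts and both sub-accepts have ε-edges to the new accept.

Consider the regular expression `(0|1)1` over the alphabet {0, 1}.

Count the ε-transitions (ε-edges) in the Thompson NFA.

4

Per subexpression:
Each of the 3 symbol leaves contributes 0 ε-transitions.
  0|1 : 4 ε-transitions
  (0|1)1 : 4 ε-transitions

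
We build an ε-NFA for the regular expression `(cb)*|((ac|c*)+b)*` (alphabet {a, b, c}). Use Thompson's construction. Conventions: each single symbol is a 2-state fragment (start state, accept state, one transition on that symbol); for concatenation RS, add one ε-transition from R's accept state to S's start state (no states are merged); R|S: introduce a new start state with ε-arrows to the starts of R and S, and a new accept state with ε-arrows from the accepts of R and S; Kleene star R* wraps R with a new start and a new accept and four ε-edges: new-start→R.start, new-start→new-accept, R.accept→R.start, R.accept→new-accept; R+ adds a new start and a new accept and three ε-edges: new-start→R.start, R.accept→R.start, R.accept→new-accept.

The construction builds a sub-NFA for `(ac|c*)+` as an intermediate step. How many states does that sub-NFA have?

12

Fragment for `(ac|c*)+`:
Each of the 3 symbol leaves contributes a 2-state fragment.
  ac → 4 states
  c* → 4 states
  ac|c* → 10 states
  (ac|c*)+ → 12 states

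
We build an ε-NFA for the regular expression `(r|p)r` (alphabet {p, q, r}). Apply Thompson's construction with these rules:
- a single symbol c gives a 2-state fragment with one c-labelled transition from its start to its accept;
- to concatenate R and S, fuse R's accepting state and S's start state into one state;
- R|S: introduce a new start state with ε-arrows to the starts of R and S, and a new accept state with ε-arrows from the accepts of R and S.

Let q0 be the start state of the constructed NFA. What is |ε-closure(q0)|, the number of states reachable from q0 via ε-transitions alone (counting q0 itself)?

Work bottom-up. For each fragment F, track |ε-closure(F.start)| and whether F's accept lies in that closure (i.e. whether F accepts ε). A single-symbol fragment has closure size 1 and does not accept ε.
  r|p — |ε-closure| = 1 + 1 + 1 = 3 (the new accept is not ε-reachable since no branch accepts ε)
  (r|p)r — |ε-closure| equals the left operand's closure size = 3 (its accept is not ε-reachable, so the closure stops there)

3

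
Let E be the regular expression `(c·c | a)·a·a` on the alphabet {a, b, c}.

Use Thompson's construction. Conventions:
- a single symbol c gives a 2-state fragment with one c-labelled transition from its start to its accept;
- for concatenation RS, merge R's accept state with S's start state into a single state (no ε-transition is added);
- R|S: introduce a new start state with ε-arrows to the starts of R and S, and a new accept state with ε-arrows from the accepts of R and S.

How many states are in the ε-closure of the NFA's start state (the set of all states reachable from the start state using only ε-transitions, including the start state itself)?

3

Compute the ε-closure size of each fragment's start state recursively; a symbol fragment's start has no outgoing ε-edge, so its closure is just itself (size 1).
  c·c : same as the first factor's closure: C = 1
  c·c | a : new start ε-reaches every alternative's start; none of them accept ε, so the new accept is not reached: C = 1 + 1 + 1 = 3
  (c·c | a)·a·a : C equals the left operand's closure size = 3 (its accept is not ε-reachable, so the closure stops there)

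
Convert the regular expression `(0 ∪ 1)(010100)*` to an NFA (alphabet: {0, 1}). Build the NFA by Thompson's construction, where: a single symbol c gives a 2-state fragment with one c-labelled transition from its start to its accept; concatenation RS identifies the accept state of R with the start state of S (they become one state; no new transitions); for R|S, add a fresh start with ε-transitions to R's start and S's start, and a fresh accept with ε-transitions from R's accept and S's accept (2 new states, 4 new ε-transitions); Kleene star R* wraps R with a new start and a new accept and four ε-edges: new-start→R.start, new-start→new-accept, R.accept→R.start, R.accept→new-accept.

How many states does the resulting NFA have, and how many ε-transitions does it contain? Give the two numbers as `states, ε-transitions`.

14, 8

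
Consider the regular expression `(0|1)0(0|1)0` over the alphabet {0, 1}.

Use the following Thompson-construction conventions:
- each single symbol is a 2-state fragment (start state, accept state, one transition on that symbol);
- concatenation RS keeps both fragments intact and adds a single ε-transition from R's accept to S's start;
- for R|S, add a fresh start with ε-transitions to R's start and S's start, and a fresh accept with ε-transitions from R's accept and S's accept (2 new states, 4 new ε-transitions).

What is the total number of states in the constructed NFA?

Bottom-up over the parse tree:
Each of the 6 symbol leaves contributes a 2-state fragment.
  0|1 = 6 states
  0|1 = 6 states
  (0|1)0(0|1)0 = 16 states

16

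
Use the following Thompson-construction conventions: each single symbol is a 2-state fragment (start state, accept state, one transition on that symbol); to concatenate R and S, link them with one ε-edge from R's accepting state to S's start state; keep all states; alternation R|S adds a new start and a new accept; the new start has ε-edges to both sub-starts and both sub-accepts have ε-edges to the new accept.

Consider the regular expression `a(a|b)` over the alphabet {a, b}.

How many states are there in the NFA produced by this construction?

8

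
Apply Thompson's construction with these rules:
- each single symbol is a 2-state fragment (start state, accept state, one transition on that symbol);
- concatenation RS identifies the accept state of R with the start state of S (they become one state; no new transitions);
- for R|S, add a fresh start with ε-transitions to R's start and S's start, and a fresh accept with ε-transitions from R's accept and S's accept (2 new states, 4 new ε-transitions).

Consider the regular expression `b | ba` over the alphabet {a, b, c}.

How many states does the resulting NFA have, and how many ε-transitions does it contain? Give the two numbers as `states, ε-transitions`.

7, 4

Recursing over subexpressions:
Each of the 3 symbol leaves contributes 2 states and 0 ε-transitions.
  ba : 3 states, 0 ε-transitions
  b | ba : 7 states, 4 ε-transitions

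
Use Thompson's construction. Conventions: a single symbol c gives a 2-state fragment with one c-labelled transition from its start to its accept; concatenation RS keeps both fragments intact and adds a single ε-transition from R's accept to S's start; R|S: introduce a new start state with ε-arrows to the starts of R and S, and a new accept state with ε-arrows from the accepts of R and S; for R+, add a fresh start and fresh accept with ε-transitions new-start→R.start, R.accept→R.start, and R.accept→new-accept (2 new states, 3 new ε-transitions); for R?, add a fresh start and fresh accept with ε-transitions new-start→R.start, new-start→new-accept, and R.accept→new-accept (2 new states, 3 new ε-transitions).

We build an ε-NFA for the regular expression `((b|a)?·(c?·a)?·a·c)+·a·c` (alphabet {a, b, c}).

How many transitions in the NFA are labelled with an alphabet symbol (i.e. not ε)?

8

Recursing over subexpressions:
Each of the 8 symbol leaves contributes exactly 1 symbol transition.
  b|a = 2 symbol transitions
  (b|a)? = 2 symbol transitions
  c? = 1 symbol transition
  c?·a = 2 symbol transitions
  (c?·a)? = 2 symbol transitions
  (b|a)?·(c?·a)?·a·c = 6 symbol transitions
  ((b|a)?·(c?·a)?·a·c)+ = 6 symbol transitions
  ((b|a)?·(c?·a)?·a·c)+·a·c = 8 symbol transitions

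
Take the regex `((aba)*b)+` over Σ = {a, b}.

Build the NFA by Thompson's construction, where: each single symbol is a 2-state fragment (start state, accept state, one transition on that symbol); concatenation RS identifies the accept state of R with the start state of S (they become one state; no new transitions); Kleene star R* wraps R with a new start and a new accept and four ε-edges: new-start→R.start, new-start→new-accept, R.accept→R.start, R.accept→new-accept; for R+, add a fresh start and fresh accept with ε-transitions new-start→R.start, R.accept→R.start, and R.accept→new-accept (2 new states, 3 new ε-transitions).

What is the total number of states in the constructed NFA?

9

Bottom-up over the parse tree:
Each of the 4 symbol leaves contributes a 2-state fragment.
  aba — 4 states
  (aba)* — 6 states
  (aba)*b — 7 states
  ((aba)*b)+ — 9 states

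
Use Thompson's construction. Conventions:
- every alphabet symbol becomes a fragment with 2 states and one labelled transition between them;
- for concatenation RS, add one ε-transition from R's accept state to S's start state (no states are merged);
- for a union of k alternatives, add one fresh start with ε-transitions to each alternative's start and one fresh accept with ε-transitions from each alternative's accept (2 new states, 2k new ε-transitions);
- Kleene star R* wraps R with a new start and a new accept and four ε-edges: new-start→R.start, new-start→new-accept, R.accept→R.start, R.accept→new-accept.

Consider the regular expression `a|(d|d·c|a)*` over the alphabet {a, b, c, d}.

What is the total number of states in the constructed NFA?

16

By structural recursion:
Each of the 5 symbol leaves contributes a 2-state fragment.
  d·c — 4 states
  d|d·c|a — 10 states
  (d|d·c|a)* — 12 states
  a|(d|d·c|a)* — 16 states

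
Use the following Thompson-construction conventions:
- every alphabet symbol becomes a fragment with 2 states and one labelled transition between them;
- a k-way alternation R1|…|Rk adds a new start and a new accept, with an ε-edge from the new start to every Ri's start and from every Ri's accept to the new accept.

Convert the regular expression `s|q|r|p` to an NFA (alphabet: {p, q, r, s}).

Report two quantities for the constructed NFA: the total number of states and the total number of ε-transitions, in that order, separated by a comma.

10, 8

Per subexpression:
Each of the 4 symbol leaves contributes 2 states and 0 ε-transitions.
  s|q|r|p — 10 states, 8 ε-transitions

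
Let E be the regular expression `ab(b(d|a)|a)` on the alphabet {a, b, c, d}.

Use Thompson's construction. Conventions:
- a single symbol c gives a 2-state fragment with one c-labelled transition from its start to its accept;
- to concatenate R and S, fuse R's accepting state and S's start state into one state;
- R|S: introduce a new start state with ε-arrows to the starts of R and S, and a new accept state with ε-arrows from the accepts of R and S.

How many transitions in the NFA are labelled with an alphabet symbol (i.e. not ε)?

Bottom-up over the parse tree:
Each of the 6 symbol leaves contributes exactly 1 symbol transition.
  d|a → 2 symbol transitions
  b(d|a) → 3 symbol transitions
  b(d|a)|a → 4 symbol transitions
  ab(b(d|a)|a) → 6 symbol transitions

6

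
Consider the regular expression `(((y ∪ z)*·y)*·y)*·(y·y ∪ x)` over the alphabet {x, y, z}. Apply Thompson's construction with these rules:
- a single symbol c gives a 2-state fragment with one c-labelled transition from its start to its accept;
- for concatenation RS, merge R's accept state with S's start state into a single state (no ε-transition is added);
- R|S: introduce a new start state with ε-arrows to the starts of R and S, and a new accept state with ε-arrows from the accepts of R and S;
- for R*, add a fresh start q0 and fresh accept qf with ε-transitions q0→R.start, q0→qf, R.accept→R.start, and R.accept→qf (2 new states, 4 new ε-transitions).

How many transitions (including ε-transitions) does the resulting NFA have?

By structural recursion:
Each of the 7 symbol leaves contributes 1 transition (1 symbol, 0 ε).
  y ∪ z — 6 transitions (2 symbol, 4 ε)
  (y ∪ z)* — 10 transitions (2 symbol, 8 ε)
  (y ∪ z)*·y — 11 transitions (3 symbol, 8 ε)
  ((y ∪ z)*·y)* — 15 transitions (3 symbol, 12 ε)
  ((y ∪ z)*·y)*·y — 16 transitions (4 symbol, 12 ε)
  (((y ∪ z)*·y)*·y)* — 20 transitions (4 symbol, 16 ε)
  y·y — 2 transitions (2 symbol, 0 ε)
  y·y ∪ x — 7 transitions (3 symbol, 4 ε)
  (((y ∪ z)*·y)*·y)*·(y·y ∪ x) — 27 transitions (7 symbol, 20 ε)

27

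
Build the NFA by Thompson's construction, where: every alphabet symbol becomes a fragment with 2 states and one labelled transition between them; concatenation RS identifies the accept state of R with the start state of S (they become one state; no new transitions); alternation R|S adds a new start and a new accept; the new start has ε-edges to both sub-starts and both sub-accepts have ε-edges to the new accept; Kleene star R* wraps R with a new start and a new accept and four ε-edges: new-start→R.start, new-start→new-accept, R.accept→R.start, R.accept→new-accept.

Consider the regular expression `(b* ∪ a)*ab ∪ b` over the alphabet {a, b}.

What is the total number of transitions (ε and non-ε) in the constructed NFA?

21

Bottom-up over the parse tree:
Each of the 5 symbol leaves contributes 1 transition (1 symbol, 0 ε).
  b* = 5 transitions (1 symbol, 4 ε)
  b* ∪ a = 10 transitions (2 symbol, 8 ε)
  (b* ∪ a)* = 14 transitions (2 symbol, 12 ε)
  (b* ∪ a)*ab = 16 transitions (4 symbol, 12 ε)
  (b* ∪ a)*ab ∪ b = 21 transitions (5 symbol, 16 ε)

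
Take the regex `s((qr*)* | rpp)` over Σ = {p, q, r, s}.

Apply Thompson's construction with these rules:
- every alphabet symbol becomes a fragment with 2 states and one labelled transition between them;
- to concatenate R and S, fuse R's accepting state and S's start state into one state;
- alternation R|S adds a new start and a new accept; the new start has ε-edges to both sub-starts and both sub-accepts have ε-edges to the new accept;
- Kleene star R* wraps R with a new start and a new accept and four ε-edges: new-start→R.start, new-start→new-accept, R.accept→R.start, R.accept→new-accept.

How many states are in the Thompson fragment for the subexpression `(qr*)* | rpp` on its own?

Fragment for `(qr*)* | rpp`:
Each of the 5 symbol leaves contributes a 2-state fragment.
  r* : 4 states
  qr* : 5 states
  (qr*)* : 7 states
  rpp : 4 states
  (qr*)* | rpp : 13 states

13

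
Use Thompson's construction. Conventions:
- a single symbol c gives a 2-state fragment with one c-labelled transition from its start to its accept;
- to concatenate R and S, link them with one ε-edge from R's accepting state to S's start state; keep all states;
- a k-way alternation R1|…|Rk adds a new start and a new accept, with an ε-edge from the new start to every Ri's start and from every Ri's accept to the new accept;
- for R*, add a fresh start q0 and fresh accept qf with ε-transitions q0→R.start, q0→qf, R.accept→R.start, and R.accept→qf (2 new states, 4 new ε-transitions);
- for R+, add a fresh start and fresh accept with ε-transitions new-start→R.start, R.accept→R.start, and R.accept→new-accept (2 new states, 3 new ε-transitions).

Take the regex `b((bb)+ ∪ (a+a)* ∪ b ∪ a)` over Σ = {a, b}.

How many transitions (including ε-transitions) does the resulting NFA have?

28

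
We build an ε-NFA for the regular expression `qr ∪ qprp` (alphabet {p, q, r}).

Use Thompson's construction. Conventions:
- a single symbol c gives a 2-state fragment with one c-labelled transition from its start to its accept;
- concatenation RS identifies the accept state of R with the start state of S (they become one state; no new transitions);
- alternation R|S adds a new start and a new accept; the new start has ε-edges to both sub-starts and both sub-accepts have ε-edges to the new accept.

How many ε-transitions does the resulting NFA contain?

By structural recursion:
Each of the 6 symbol leaves contributes 0 ε-transitions.
  qr : 0 ε-transitions
  qprp : 0 ε-transitions
  qr ∪ qprp : 4 ε-transitions

4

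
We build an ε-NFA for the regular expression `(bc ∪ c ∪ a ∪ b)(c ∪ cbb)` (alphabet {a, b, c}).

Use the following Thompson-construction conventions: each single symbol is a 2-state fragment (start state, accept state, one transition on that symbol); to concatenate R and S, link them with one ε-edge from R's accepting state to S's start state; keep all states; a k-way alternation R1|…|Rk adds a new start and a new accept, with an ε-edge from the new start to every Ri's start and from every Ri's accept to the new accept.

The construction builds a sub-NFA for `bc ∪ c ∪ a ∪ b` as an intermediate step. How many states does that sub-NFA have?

Fragment for `bc ∪ c ∪ a ∪ b`:
Each of the 5 symbol leaves contributes a 2-state fragment.
  bc = 4 states
  bc ∪ c ∪ a ∪ b = 12 states

12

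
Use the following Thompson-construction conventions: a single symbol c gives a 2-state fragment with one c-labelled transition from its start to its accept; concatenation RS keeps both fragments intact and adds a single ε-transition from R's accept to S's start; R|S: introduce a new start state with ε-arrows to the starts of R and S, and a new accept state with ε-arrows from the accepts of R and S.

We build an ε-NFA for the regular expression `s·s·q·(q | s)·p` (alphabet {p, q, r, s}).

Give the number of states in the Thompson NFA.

14

Building bottom-up:
Each of the 6 symbol leaves contributes a 2-state fragment.
  q | s : 6 states
  s·s·q·(q | s)·p : 14 states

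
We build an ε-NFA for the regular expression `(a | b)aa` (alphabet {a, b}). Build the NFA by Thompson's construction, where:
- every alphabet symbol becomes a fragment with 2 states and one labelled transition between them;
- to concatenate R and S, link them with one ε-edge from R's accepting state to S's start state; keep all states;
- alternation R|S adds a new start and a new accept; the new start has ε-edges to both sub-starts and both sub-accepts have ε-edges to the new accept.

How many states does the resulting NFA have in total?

10

By structural recursion:
Each of the 4 symbol leaves contributes a 2-state fragment.
  a | b — 6 states
  (a | b)aa — 10 states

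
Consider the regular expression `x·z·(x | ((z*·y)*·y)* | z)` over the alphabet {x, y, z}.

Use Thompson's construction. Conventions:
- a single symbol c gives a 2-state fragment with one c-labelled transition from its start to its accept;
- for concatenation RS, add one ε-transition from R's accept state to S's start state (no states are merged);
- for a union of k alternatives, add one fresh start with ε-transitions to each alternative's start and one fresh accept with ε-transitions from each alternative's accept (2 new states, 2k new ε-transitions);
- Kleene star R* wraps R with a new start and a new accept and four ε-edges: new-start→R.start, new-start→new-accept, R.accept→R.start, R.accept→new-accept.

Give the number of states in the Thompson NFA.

22

Recursing over subexpressions:
Each of the 7 symbol leaves contributes a 2-state fragment.
  z* = 4 states
  z*·y = 6 states
  (z*·y)* = 8 states
  (z*·y)*·y = 10 states
  ((z*·y)*·y)* = 12 states
  x | ((z*·y)*·y)* | z = 18 states
  x·z·(x | ((z*·y)*·y)* | z) = 22 states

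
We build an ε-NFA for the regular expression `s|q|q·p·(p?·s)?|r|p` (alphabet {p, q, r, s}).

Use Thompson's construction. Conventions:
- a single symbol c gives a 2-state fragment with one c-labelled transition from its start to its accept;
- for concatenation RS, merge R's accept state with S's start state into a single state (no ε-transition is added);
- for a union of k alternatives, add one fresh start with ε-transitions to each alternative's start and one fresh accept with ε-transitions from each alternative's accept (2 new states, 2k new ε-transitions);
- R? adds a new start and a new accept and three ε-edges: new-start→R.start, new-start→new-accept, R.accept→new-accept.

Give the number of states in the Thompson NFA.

Recursing over subexpressions:
Each of the 8 symbol leaves contributes a 2-state fragment.
  p? = 4 states
  p?·s = 5 states
  (p?·s)? = 7 states
  q·p·(p?·s)? = 9 states
  s|q|q·p·(p?·s)?|r|p = 19 states

19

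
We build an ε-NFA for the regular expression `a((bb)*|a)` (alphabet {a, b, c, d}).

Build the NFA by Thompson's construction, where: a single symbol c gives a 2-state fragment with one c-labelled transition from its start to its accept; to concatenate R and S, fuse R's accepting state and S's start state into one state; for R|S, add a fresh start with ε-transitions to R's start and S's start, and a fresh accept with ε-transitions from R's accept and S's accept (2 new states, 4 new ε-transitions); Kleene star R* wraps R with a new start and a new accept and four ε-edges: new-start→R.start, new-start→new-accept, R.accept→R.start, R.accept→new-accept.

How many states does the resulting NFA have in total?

10

By structural recursion:
Each of the 4 symbol leaves contributes a 2-state fragment.
  bb = 3 states
  (bb)* = 5 states
  (bb)*|a = 9 states
  a((bb)*|a) = 10 states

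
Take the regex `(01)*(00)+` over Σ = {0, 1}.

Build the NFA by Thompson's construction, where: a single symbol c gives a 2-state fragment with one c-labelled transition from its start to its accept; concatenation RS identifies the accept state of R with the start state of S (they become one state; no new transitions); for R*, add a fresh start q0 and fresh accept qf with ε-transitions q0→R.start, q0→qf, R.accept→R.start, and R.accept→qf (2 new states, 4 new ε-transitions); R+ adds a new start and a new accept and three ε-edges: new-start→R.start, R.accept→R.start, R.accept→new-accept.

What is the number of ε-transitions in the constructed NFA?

7

Recursing over subexpressions:
Each of the 4 symbol leaves contributes 0 ε-transitions.
  01 — 0 ε-transitions
  (01)* — 4 ε-transitions
  00 — 0 ε-transitions
  (00)+ — 3 ε-transitions
  (01)*(00)+ — 7 ε-transitions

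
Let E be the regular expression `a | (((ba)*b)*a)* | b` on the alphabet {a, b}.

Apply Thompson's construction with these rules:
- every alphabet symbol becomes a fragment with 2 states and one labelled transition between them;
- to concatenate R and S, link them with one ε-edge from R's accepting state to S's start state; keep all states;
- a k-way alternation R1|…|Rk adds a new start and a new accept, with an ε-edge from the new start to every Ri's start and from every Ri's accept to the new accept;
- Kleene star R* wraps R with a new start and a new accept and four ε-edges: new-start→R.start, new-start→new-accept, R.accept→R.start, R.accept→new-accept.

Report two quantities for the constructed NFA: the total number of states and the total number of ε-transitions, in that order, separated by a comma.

Per subexpression:
Each of the 6 symbol leaves contributes 2 states and 0 ε-transitions.
  ba — 4 states, 1 ε-transition
  (ba)* — 6 states, 5 ε-transitions
  (ba)*b — 8 states, 6 ε-transitions
  ((ba)*b)* — 10 states, 10 ε-transitions
  ((ba)*b)*a — 12 states, 11 ε-transitions
  (((ba)*b)*a)* — 14 states, 15 ε-transitions
  a | (((ba)*b)*a)* | b — 20 states, 21 ε-transitions

20, 21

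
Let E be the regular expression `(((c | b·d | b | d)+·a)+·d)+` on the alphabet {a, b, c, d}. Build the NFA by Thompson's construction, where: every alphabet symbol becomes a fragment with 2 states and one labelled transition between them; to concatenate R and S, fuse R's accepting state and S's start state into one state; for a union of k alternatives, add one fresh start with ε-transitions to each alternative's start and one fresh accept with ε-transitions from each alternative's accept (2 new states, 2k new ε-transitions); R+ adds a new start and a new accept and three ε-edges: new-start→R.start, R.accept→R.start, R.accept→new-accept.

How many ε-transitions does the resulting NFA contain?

By structural recursion:
Each of the 7 symbol leaves contributes 0 ε-transitions.
  b·d — 0 ε-transitions
  c | b·d | b | d — 8 ε-transitions
  (c | b·d | b | d)+ — 11 ε-transitions
  (c | b·d | b | d)+·a — 11 ε-transitions
  ((c | b·d | b | d)+·a)+ — 14 ε-transitions
  ((c | b·d | b | d)+·a)+·d — 14 ε-transitions
  (((c | b·d | b | d)+·a)+·d)+ — 17 ε-transitions

17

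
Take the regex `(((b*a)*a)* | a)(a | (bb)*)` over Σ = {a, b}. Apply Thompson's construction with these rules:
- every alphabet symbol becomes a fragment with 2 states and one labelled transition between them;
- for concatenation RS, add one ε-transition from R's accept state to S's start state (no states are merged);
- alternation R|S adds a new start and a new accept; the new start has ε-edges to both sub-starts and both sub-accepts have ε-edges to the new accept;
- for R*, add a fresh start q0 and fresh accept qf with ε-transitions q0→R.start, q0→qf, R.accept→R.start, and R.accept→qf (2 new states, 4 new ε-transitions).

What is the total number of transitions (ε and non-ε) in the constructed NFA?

35

By structural recursion:
Each of the 7 symbol leaves contributes 1 transition (1 symbol, 0 ε).
  b* : 5 transitions (1 symbol, 4 ε)
  b*a : 7 transitions (2 symbol, 5 ε)
  (b*a)* : 11 transitions (2 symbol, 9 ε)
  (b*a)*a : 13 transitions (3 symbol, 10 ε)
  ((b*a)*a)* : 17 transitions (3 symbol, 14 ε)
  ((b*a)*a)* | a : 22 transitions (4 symbol, 18 ε)
  bb : 3 transitions (2 symbol, 1 ε)
  (bb)* : 7 transitions (2 symbol, 5 ε)
  a | (bb)* : 12 transitions (3 symbol, 9 ε)
  (((b*a)*a)* | a)(a | (bb)*) : 35 transitions (7 symbol, 28 ε)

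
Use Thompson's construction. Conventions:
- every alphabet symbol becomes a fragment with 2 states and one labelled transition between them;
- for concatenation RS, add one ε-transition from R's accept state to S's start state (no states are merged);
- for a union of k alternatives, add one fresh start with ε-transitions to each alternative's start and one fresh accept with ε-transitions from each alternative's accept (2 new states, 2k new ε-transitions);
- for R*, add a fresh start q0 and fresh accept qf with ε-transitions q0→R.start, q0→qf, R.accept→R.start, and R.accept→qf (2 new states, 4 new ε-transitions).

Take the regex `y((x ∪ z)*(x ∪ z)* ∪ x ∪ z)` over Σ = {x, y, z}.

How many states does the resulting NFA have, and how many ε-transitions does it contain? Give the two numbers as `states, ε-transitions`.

Building bottom-up:
Each of the 7 symbol leaves contributes 2 states and 0 ε-transitions.
  x ∪ z : 6 states, 4 ε-transitions
  (x ∪ z)* : 8 states, 8 ε-transitions
  x ∪ z : 6 states, 4 ε-transitions
  (x ∪ z)* : 8 states, 8 ε-transitions
  (x ∪ z)*(x ∪ z)* : 16 states, 17 ε-transitions
  (x ∪ z)*(x ∪ z)* ∪ x ∪ z : 22 states, 23 ε-transitions
  y((x ∪ z)*(x ∪ z)* ∪ x ∪ z) : 24 states, 24 ε-transitions

24, 24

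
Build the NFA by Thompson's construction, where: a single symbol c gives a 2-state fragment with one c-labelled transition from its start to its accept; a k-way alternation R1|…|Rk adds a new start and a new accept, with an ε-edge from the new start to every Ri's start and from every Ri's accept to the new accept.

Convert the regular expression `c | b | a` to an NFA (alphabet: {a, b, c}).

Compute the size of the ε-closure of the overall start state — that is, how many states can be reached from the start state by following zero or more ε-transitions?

4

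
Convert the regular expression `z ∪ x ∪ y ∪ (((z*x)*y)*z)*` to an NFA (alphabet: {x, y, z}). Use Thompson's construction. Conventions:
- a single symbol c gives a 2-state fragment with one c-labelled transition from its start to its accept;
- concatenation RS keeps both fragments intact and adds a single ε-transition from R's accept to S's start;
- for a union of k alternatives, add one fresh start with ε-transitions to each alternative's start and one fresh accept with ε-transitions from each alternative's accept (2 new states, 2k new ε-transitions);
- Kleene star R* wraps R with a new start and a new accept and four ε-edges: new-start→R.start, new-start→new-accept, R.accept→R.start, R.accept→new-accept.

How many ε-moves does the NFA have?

Per subexpression:
Each of the 7 symbol leaves contributes 0 ε-transitions.
  z* — 4 ε-transitions
  z*x — 5 ε-transitions
  (z*x)* — 9 ε-transitions
  (z*x)*y — 10 ε-transitions
  ((z*x)*y)* — 14 ε-transitions
  ((z*x)*y)*z — 15 ε-transitions
  (((z*x)*y)*z)* — 19 ε-transitions
  z ∪ x ∪ y ∪ (((z*x)*y)*z)* — 27 ε-transitions

27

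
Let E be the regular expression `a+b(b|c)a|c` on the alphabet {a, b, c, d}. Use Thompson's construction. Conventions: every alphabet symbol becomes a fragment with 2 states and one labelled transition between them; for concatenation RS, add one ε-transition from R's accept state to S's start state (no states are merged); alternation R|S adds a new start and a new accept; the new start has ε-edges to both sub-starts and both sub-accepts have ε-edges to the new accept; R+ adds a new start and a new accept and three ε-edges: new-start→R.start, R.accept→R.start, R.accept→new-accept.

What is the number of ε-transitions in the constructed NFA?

Recursing over subexpressions:
Each of the 6 symbol leaves contributes 0 ε-transitions.
  a+ → 3 ε-transitions
  b|c → 4 ε-transitions
  a+b(b|c)a → 10 ε-transitions
  a+b(b|c)a|c → 14 ε-transitions

14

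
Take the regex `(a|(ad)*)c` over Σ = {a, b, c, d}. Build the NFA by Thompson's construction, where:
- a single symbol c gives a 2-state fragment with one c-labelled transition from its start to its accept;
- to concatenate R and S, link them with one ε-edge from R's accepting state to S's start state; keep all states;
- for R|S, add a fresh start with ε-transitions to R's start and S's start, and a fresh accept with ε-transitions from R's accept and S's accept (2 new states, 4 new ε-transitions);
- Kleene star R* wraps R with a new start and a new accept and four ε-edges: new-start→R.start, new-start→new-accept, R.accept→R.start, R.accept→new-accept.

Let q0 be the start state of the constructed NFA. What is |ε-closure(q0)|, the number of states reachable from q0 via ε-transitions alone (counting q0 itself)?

7

Compute the ε-closure size of each fragment's start state recursively; a symbol fragment's start has no outgoing ε-edge, so its closure is just itself (size 1).
  ad → same as the first factor's closure: |ε-closure| = 1
  (ad)* → |ε-closure| = 1 (new start) + 1 (body) + 1 (new accept) = 3
  a|(ad)* → |ε-closure| = 1 (new start) + (1 + 3) + 1 (new accept, since some branch ε-reaches its own accept) = 6
  (a|(ad)*)c → the left operand accepts ε, so the closure extends into the next operand (via the concat ε-link); |ε-closure| = 6 + 1 = 7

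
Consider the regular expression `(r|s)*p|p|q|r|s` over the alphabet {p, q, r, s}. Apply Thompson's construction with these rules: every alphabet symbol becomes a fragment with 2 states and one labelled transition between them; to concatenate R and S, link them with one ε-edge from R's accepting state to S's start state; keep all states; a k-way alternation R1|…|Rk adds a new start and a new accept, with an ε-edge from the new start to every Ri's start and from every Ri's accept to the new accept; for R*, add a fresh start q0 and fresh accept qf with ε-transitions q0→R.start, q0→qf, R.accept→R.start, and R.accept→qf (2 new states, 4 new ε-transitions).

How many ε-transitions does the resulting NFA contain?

Building bottom-up:
Each of the 7 symbol leaves contributes 0 ε-transitions.
  r|s → 4 ε-transitions
  (r|s)* → 8 ε-transitions
  (r|s)*p → 9 ε-transitions
  (r|s)*p|p|q|r|s → 19 ε-transitions

19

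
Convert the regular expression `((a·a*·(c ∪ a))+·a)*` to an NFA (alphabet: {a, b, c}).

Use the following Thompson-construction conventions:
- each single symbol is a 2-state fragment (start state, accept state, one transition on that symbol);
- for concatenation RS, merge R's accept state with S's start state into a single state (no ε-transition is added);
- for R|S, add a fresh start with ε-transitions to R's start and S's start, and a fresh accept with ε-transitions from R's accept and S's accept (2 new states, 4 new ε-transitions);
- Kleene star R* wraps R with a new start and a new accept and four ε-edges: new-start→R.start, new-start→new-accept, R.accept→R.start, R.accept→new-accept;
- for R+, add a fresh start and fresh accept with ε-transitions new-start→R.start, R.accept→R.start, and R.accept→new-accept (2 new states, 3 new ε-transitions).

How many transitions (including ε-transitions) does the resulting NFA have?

20

Bottom-up over the parse tree:
Each of the 5 symbol leaves contributes 1 transition (1 symbol, 0 ε).
  a* : 5 transitions (1 symbol, 4 ε)
  c ∪ a : 6 transitions (2 symbol, 4 ε)
  a·a*·(c ∪ a) : 12 transitions (4 symbol, 8 ε)
  (a·a*·(c ∪ a))+ : 15 transitions (4 symbol, 11 ε)
  (a·a*·(c ∪ a))+·a : 16 transitions (5 symbol, 11 ε)
  ((a·a*·(c ∪ a))+·a)* : 20 transitions (5 symbol, 15 ε)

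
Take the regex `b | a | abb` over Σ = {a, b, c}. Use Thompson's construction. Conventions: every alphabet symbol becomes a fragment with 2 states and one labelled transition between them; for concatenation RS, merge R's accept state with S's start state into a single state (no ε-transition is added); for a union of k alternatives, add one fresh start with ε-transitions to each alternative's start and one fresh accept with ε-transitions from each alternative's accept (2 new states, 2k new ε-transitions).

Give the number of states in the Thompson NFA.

10

Recursing over subexpressions:
Each of the 5 symbol leaves contributes a 2-state fragment.
  abb : 4 states
  b | a | abb : 10 states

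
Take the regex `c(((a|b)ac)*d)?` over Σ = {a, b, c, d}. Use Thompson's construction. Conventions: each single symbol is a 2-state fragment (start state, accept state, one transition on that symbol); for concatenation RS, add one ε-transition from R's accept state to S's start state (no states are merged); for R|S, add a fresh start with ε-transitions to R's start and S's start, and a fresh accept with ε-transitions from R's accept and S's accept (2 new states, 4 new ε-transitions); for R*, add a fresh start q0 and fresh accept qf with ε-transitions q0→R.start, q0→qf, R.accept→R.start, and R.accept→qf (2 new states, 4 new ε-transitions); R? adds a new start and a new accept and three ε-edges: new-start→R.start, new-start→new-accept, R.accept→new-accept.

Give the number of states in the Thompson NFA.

18

Per subexpression:
Each of the 6 symbol leaves contributes a 2-state fragment.
  a|b = 6 states
  (a|b)ac = 10 states
  ((a|b)ac)* = 12 states
  ((a|b)ac)*d = 14 states
  (((a|b)ac)*d)? = 16 states
  c(((a|b)ac)*d)? = 18 states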